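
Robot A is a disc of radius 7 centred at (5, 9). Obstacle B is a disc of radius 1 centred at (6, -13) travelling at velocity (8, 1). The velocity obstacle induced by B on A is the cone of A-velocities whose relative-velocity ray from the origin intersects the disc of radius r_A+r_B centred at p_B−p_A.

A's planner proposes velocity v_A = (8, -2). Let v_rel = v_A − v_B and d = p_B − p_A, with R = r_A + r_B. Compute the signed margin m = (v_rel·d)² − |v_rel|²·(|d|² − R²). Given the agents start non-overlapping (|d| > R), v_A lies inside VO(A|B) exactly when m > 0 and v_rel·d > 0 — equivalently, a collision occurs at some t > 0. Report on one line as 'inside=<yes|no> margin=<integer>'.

d = (1, -22),  |d|² = 485;  R = 7+1 = 8,  c = 485−8² = 421
v_rel = (0, -3),  |v_rel|² = 9;  v_rel·d = (0)·(1) + (-3)·(-22) = 66
9·t² − 132·t + 421 = 0  ⇒  m = 66² − 9·421 = 567
m = 567 > 0,  v_rel·d = 66 > 0  ⇒  inside

inside=yes margin=567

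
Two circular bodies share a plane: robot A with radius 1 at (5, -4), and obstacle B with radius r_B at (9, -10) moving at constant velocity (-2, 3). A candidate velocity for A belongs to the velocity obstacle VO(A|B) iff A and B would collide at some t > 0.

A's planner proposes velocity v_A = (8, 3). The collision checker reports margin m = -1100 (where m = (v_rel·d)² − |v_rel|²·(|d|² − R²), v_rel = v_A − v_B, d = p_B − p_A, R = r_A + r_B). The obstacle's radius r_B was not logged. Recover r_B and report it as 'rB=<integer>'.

m = -1100
d = (4, -6);  v_rel = (10, 0),  |v_rel|² = 100
v_rel×d = (10)·(-6) − (0)·(4) = -60
since m = R²·100 − (-60)²:  R² = (3600 + -1100) / 100 = 25
R = √25 = 5  ⇒  r_B = 5 − 1 = 4

rB=4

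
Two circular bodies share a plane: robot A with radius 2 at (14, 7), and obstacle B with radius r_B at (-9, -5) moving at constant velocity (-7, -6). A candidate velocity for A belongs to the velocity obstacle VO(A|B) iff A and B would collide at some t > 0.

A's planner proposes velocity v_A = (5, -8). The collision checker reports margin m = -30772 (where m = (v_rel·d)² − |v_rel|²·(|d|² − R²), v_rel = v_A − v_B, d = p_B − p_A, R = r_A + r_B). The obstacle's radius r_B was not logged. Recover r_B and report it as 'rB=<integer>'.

m = -30772
d = (-23, -12);  v_rel = (12, -2),  |v_rel|² = 148
v_rel×d = (12)·(-12) − (-2)·(-23) = -190
since m = R²·148 − (-190)²:  R² = (36100 + -30772) / 148 = 36
R = √36 = 6  ⇒  r_B = 6 − 2 = 4

rB=4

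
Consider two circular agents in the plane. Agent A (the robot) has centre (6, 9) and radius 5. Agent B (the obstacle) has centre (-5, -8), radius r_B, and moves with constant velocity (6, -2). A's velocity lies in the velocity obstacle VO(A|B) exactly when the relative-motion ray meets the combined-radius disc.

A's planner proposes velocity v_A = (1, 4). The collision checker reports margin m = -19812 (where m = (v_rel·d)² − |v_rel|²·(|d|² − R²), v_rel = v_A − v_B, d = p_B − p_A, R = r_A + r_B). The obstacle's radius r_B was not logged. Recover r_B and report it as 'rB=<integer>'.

m = -19812
d = (-11, -17);  v_rel = (-5, 6),  |v_rel|² = 61
v_rel×d = (-5)·(-17) − (6)·(-11) = 151
since m = R²·61 − 151²:  R² = (22801 + -19812) / 61 = 49
R = √49 = 7  ⇒  r_B = 7 − 5 = 2

rB=2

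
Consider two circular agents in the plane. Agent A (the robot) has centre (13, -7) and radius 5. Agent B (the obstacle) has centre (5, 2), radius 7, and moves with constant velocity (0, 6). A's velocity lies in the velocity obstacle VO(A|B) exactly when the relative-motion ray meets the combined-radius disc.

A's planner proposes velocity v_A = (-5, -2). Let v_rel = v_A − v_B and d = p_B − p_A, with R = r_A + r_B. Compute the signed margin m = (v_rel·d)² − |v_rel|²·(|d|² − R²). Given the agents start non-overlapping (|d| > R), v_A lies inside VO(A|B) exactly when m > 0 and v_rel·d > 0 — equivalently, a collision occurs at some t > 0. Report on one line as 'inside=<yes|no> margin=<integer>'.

d = (-8, 9),  |d|² = 145;  R = 5+7 = 12,  c = 145−12² = 1
v_rel = (-5, -8),  |v_rel|² = 89;  v_rel·d = (-5)·(-8) + (-8)·(9) = -32
89·t² + 64·t + 1 = 0  ⇒  m = (-32)² − 89·1 = 935
m = 935 > 0,  v_rel·d = -32 < 0  ⇒  outside

inside=no margin=935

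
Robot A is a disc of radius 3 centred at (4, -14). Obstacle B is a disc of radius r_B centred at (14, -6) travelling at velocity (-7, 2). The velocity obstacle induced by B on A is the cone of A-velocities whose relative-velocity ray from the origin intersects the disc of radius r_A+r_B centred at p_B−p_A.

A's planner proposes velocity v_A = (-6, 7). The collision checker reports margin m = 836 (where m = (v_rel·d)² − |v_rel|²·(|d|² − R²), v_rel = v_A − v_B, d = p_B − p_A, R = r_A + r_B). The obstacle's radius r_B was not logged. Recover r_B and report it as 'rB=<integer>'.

m = 836
d = (10, 8);  v_rel = (1, 5),  |v_rel|² = 26
v_rel×d = (1)·(8) − (5)·(10) = -42
since m = R²·26 − (-42)²:  R² = (1764 + 836) / 26 = 100
R = √100 = 10  ⇒  r_B = 10 − 3 = 7

rB=7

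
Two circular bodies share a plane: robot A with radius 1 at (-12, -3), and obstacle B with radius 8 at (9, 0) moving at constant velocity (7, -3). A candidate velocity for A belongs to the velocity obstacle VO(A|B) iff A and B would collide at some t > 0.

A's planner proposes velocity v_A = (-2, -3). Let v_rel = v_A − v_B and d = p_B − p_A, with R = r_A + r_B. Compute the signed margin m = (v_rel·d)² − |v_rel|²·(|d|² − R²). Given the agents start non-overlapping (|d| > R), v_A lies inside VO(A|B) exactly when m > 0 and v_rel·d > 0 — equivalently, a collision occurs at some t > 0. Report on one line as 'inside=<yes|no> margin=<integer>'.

d = (21, 3),  |d|² = 450;  R = 1+8 = 9,  c = 450−9² = 369
v_rel = (-9, 0),  |v_rel|² = 81;  v_rel·d = (-9)·(21) + (0)·(3) = -189
81·t² + 378·t + 369 = 0  ⇒  m = (-189)² − 81·369 = 5832
m = 5832 > 0,  v_rel·d = -189 < 0  ⇒  outside

inside=no margin=5832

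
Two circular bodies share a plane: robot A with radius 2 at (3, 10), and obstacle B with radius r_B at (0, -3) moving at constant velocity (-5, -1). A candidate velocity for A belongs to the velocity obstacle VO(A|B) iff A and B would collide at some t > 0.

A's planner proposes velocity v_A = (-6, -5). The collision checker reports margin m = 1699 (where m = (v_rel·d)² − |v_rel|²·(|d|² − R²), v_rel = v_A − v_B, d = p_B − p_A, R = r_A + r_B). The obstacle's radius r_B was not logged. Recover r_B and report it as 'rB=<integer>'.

m = 1699
d = (-3, -13);  v_rel = (-1, -4),  |v_rel|² = 17
v_rel×d = (-1)·(-13) − (-4)·(-3) = 1
since m = R²·17 − 1²:  R² = (1 + 1699) / 17 = 100
R = √100 = 10  ⇒  r_B = 10 − 2 = 8

rB=8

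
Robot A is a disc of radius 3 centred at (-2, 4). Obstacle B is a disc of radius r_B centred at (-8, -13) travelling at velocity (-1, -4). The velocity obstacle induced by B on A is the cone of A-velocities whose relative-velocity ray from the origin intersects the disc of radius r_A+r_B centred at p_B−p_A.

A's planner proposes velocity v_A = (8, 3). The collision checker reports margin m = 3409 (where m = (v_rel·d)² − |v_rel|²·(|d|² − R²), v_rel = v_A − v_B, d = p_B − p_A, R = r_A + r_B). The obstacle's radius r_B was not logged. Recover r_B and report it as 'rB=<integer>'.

m = 3409
d = (-6, -17);  v_rel = (9, 7),  |v_rel|² = 130
v_rel×d = (9)·(-17) − (7)·(-6) = -111
since m = R²·130 − (-111)²:  R² = (12321 + 3409) / 130 = 121
R = √121 = 11  ⇒  r_B = 11 − 3 = 8

rB=8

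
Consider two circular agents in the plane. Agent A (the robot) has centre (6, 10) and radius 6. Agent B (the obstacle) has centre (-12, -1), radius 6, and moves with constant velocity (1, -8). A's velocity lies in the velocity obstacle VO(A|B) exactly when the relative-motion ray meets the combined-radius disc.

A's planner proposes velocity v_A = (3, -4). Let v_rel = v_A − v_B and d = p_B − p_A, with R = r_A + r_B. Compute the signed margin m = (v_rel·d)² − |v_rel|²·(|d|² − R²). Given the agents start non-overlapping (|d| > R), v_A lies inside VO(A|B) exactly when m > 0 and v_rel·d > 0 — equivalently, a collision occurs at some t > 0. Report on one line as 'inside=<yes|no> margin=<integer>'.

d = (-18, -11),  |d|² = 445;  R = 6+6 = 12,  c = 445−12² = 301
v_rel = (2, 4),  |v_rel|² = 20;  v_rel·d = (2)·(-18) + (4)·(-11) = -80
20·t² + 160·t + 301 = 0  ⇒  m = (-80)² − 20·301 = 380
m = 380 > 0,  v_rel·d = -80 < 0  ⇒  outside

inside=no margin=380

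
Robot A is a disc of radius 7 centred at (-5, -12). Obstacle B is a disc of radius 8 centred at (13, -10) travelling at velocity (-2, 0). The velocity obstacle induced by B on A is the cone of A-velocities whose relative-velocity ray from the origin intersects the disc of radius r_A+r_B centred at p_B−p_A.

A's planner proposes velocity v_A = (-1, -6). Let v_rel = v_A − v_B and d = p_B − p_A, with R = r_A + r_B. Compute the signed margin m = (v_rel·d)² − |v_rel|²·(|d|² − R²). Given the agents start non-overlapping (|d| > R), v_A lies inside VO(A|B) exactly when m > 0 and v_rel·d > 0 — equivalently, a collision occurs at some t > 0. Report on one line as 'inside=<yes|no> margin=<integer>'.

d = (18, 2),  |d|² = 328;  R = 7+8 = 15,  c = 328−15² = 103
v_rel = (1, -6),  |v_rel|² = 37;  v_rel·d = (1)·(18) + (-6)·(2) = 6
37·t² − 12·t + 103 = 0  ⇒  m = 6² − 37·103 = -3775
m = -3775 < 0,  v_rel·d = 6 > 0  ⇒  outside

inside=no margin=-3775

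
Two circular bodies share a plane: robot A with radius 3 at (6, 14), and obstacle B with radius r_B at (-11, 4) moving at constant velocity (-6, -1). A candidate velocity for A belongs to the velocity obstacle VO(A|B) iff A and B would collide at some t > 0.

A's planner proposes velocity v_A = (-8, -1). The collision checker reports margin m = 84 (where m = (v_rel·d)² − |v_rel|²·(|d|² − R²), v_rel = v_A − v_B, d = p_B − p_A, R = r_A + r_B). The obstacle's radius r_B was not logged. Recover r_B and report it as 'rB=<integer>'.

m = 84
d = (-17, -10);  v_rel = (-2, 0),  |v_rel|² = 4
v_rel×d = (-2)·(-10) − (0)·(-17) = 20
since m = R²·4 − 20²:  R² = (400 + 84) / 4 = 121
R = √121 = 11  ⇒  r_B = 11 − 3 = 8

rB=8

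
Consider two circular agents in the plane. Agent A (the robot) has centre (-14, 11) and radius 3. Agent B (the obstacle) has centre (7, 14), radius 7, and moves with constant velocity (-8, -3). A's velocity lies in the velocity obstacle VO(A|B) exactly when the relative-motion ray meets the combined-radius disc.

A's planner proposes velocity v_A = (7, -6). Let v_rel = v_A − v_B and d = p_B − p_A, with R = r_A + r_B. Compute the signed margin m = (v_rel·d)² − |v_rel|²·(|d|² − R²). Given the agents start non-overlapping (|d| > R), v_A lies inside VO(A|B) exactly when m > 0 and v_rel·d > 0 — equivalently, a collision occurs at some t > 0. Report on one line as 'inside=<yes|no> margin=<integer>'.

d = (21, 3),  |d|² = 450;  R = 3+7 = 10,  c = 450−10² = 350
v_rel = (15, -3),  |v_rel|² = 234;  v_rel·d = (15)·(21) + (-3)·(3) = 306
234·t² − 612·t + 350 = 0  ⇒  m = 306² − 234·350 = 11736
m = 11736 > 0,  v_rel·d = 306 > 0  ⇒  inside

inside=yes margin=11736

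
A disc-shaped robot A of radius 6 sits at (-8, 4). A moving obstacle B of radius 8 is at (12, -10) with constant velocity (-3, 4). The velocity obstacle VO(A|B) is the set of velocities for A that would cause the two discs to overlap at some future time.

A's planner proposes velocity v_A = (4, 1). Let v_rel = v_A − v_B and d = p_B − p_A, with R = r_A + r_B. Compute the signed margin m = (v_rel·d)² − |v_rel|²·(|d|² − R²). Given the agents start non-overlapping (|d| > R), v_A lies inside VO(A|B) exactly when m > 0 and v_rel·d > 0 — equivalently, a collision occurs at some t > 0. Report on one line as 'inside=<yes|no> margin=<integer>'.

d = (20, -14),  |d|² = 596;  R = 6+8 = 14,  c = 596−14² = 400
v_rel = (7, -3),  |v_rel|² = 58;  v_rel·d = (7)·(20) + (-3)·(-14) = 182
58·t² − 364·t + 400 = 0  ⇒  m = 182² − 58·400 = 9924
m = 9924 > 0,  v_rel·d = 182 > 0  ⇒  inside

inside=yes margin=9924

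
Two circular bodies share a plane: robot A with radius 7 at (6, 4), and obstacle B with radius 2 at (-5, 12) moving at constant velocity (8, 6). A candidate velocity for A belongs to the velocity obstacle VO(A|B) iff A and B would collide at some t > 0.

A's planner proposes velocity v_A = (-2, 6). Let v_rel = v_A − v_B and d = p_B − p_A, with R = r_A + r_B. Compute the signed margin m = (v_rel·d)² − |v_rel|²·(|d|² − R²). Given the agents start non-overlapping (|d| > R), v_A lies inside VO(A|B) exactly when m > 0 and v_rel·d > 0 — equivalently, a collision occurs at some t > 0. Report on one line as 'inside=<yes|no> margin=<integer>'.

d = (-11, 8),  |d|² = 185;  R = 7+2 = 9,  c = 185−9² = 104
v_rel = (-10, 0),  |v_rel|² = 100;  v_rel·d = (-10)·(-11) + (0)·(8) = 110
100·t² − 220·t + 104 = 0  ⇒  m = 110² − 100·104 = 1700
m = 1700 > 0,  v_rel·d = 110 > 0  ⇒  inside

inside=yes margin=1700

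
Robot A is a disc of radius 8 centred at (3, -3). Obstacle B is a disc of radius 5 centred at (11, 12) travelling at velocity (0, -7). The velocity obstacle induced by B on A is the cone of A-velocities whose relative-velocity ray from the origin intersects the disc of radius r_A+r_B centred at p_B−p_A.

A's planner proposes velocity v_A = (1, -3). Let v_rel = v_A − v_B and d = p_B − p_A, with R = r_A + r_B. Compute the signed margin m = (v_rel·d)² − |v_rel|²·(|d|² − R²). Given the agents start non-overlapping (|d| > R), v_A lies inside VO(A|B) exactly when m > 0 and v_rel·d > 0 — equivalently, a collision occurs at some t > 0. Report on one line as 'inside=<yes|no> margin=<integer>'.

d = (8, 15),  |d|² = 289;  R = 8+5 = 13,  c = 289−13² = 120
v_rel = (1, 4),  |v_rel|² = 17;  v_rel·d = (1)·(8) + (4)·(15) = 68
17·t² − 136·t + 120 = 0  ⇒  m = 68² − 17·120 = 2584
m = 2584 > 0,  v_rel·d = 68 > 0  ⇒  inside

inside=yes margin=2584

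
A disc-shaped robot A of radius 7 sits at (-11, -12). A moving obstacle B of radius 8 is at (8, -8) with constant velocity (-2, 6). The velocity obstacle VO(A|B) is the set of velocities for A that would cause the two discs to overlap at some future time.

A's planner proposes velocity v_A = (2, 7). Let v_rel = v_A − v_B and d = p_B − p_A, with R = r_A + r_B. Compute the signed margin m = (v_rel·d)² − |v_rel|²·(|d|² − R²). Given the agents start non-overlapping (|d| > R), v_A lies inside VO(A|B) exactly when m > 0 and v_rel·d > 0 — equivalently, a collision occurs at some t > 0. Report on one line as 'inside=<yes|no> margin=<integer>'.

d = (19, 4),  |d|² = 377;  R = 7+8 = 15,  c = 377−15² = 152
v_rel = (4, 1),  |v_rel|² = 17;  v_rel·d = (4)·(19) + (1)·(4) = 80
17·t² − 160·t + 152 = 0  ⇒  m = 80² − 17·152 = 3816
m = 3816 > 0,  v_rel·d = 80 > 0  ⇒  inside

inside=yes margin=3816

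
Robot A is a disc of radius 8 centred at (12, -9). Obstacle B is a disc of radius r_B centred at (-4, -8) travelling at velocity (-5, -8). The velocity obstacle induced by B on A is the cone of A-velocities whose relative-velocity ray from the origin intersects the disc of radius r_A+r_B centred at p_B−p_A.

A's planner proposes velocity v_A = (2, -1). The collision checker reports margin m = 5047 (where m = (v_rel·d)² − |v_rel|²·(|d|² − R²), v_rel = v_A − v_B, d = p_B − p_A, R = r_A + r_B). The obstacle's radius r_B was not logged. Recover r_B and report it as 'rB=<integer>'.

m = 5047
d = (-16, 1);  v_rel = (7, 7),  |v_rel|² = 98
v_rel×d = (7)·(1) − (7)·(-16) = 119
since m = R²·98 − 119²:  R² = (14161 + 5047) / 98 = 196
R = √196 = 14  ⇒  r_B = 14 − 8 = 6

rB=6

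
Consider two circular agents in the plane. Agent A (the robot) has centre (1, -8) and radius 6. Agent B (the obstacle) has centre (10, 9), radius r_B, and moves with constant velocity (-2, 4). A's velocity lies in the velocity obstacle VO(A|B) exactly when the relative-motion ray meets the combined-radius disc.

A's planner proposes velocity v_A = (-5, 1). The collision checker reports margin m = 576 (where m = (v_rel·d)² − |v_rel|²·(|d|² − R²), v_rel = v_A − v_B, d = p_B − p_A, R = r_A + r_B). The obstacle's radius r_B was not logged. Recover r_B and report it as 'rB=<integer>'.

m = 576
d = (9, 17);  v_rel = (-3, -3),  |v_rel|² = 18
v_rel×d = (-3)·(17) − (-3)·(9) = -24
since m = R²·18 − (-24)²:  R² = (576 + 576) / 18 = 64
R = √64 = 8  ⇒  r_B = 8 − 6 = 2

rB=2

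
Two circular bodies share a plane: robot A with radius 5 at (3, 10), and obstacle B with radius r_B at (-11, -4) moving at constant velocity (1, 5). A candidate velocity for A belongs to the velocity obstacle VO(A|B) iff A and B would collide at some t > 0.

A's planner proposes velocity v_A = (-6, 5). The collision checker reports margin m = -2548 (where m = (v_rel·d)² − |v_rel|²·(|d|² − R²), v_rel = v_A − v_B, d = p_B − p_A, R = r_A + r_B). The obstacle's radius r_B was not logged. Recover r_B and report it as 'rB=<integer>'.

m = -2548
d = (-14, -14);  v_rel = (-7, 0),  |v_rel|² = 49
v_rel×d = (-7)·(-14) − (0)·(-14) = 98
since m = R²·49 − 98²:  R² = (9604 + -2548) / 49 = 144
R = √144 = 12  ⇒  r_B = 12 − 5 = 7

rB=7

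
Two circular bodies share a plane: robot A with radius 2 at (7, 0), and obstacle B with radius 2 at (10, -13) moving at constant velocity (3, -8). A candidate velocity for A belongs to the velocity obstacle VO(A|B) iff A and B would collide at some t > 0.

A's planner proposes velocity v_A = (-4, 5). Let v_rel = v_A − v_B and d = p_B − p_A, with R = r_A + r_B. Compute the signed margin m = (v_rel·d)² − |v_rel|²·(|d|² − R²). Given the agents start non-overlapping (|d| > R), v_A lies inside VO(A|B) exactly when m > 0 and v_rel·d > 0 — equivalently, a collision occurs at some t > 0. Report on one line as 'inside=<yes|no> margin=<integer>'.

d = (3, -13),  |d|² = 178;  R = 2+2 = 4,  c = 178−4² = 162
v_rel = (-7, 13),  |v_rel|² = 218;  v_rel·d = (-7)·(3) + (13)·(-13) = -190
218·t² + 380·t + 162 = 0  ⇒  m = (-190)² − 218·162 = 784
m = 784 > 0,  v_rel·d = -190 < 0  ⇒  outside

inside=no margin=784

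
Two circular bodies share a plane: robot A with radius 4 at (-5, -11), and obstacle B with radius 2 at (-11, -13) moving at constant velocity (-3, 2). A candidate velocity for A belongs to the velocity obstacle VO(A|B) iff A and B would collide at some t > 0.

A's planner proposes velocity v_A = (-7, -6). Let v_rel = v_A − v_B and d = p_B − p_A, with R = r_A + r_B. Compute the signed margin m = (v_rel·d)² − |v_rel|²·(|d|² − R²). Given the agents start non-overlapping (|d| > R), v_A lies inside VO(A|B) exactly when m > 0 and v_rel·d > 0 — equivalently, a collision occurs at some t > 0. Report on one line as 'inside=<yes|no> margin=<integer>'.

d = (-6, -2),  |d|² = 40;  R = 4+2 = 6,  c = 40−6² = 4
v_rel = (-4, -8),  |v_rel|² = 80;  v_rel·d = (-4)·(-6) + (-8)·(-2) = 40
80·t² − 80·t + 4 = 0  ⇒  m = 40² − 80·4 = 1280
m = 1280 > 0,  v_rel·d = 40 > 0  ⇒  inside

inside=yes margin=1280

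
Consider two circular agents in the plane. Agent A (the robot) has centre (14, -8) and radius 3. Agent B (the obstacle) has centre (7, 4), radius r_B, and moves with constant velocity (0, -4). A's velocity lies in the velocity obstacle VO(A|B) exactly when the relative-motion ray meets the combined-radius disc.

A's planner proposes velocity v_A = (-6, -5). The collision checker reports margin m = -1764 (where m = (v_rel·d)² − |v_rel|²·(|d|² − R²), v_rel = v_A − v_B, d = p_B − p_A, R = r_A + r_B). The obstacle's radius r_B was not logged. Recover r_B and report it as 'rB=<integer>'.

m = -1764
d = (-7, 12);  v_rel = (-6, -1),  |v_rel|² = 37
v_rel×d = (-6)·(12) − (-1)·(-7) = -79
since m = R²·37 − (-79)²:  R² = (6241 + -1764) / 37 = 121
R = √121 = 11  ⇒  r_B = 11 − 3 = 8

rB=8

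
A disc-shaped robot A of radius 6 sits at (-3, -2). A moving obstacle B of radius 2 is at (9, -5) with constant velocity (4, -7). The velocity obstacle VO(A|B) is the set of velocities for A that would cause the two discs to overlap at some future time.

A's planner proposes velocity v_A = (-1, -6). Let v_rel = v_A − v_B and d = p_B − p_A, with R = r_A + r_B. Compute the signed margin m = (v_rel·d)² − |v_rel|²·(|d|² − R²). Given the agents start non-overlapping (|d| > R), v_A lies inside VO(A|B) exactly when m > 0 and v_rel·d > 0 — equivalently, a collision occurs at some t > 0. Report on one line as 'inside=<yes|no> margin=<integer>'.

d = (12, -3),  |d|² = 153;  R = 6+2 = 8,  c = 153−8² = 89
v_rel = (-5, 1),  |v_rel|² = 26;  v_rel·d = (-5)·(12) + (1)·(-3) = -63
26·t² + 126·t + 89 = 0  ⇒  m = (-63)² − 26·89 = 1655
m = 1655 > 0,  v_rel·d = -63 < 0  ⇒  outside

inside=no margin=1655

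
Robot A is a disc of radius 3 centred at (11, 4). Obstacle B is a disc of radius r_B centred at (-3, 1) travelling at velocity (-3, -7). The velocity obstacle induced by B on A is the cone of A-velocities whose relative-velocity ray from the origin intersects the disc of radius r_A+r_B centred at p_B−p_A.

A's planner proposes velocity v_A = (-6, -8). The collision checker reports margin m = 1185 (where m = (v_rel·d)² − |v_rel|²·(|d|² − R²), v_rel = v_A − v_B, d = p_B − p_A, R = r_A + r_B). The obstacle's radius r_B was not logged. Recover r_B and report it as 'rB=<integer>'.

m = 1185
d = (-14, -3);  v_rel = (-3, -1),  |v_rel|² = 10
v_rel×d = (-3)·(-3) − (-1)·(-14) = -5
since m = R²·10 − (-5)²:  R² = (25 + 1185) / 10 = 121
R = √121 = 11  ⇒  r_B = 11 − 3 = 8

rB=8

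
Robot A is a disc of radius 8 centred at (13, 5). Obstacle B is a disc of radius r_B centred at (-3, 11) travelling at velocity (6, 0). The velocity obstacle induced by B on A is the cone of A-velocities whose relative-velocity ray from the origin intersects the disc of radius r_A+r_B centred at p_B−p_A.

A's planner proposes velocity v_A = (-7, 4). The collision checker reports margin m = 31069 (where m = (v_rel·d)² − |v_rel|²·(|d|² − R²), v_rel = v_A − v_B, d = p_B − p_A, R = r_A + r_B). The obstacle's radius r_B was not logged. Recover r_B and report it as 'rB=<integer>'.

m = 31069
d = (-16, 6);  v_rel = (-13, 4),  |v_rel|² = 185
v_rel×d = (-13)·(6) − (4)·(-16) = -14
since m = R²·185 − (-14)²:  R² = (196 + 31069) / 185 = 169
R = √169 = 13  ⇒  r_B = 13 − 8 = 5

rB=5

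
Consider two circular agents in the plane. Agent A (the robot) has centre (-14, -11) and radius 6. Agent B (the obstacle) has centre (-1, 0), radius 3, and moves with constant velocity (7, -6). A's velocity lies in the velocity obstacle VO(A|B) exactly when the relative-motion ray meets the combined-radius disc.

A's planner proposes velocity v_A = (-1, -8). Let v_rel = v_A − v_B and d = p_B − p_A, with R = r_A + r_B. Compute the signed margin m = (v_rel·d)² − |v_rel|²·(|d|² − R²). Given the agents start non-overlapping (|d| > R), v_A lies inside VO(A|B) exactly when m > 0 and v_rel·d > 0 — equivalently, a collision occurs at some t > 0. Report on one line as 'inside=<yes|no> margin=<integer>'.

d = (13, 11),  |d|² = 290;  R = 6+3 = 9,  c = 290−9² = 209
v_rel = (-8, -2),  |v_rel|² = 68;  v_rel·d = (-8)·(13) + (-2)·(11) = -126
68·t² + 252·t + 209 = 0  ⇒  m = (-126)² − 68·209 = 1664
m = 1664 > 0,  v_rel·d = -126 < 0  ⇒  outside

inside=no margin=1664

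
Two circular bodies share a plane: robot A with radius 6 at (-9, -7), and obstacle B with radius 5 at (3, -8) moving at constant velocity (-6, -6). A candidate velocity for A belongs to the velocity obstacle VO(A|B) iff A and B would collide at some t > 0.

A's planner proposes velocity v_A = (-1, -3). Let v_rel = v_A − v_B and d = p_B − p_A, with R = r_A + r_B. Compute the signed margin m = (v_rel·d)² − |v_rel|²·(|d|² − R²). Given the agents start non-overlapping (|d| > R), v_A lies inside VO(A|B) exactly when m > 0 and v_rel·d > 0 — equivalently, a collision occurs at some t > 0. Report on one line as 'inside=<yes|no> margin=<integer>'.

d = (12, -1),  |d|² = 145;  R = 6+5 = 11,  c = 145−11² = 24
v_rel = (5, 3),  |v_rel|² = 34;  v_rel·d = (5)·(12) + (3)·(-1) = 57
34·t² − 114·t + 24 = 0  ⇒  m = 57² − 34·24 = 2433
m = 2433 > 0,  v_rel·d = 57 > 0  ⇒  inside

inside=yes margin=2433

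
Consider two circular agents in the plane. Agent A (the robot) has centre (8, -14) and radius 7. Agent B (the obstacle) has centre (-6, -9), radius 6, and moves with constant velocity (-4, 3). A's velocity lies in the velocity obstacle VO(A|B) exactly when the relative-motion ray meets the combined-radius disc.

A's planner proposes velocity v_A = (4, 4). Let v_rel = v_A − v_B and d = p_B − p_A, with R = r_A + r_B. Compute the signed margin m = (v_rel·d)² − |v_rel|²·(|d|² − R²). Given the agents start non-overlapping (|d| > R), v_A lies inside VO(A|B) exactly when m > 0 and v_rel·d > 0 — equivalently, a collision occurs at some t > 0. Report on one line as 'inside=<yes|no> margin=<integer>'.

d = (-14, 5),  |d|² = 221;  R = 7+6 = 13,  c = 221−13² = 52
v_rel = (8, 1),  |v_rel|² = 65;  v_rel·d = (8)·(-14) + (1)·(5) = -107
65·t² + 214·t + 52 = 0  ⇒  m = (-107)² − 65·52 = 8069
m = 8069 > 0,  v_rel·d = -107 < 0  ⇒  outside

inside=no margin=8069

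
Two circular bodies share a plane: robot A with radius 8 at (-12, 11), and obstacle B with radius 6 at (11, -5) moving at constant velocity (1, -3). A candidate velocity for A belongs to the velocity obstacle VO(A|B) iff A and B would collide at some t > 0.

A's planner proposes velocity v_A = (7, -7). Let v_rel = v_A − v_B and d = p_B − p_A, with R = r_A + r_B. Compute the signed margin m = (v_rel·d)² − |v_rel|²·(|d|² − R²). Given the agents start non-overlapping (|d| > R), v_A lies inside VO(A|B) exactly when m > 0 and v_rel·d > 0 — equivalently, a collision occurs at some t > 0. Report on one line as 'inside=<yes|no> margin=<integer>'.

d = (23, -16),  |d|² = 785;  R = 8+6 = 14,  c = 785−14² = 589
v_rel = (6, -4),  |v_rel|² = 52;  v_rel·d = (6)·(23) + (-4)·(-16) = 202
52·t² − 404·t + 589 = 0  ⇒  m = 202² − 52·589 = 10176
m = 10176 > 0,  v_rel·d = 202 > 0  ⇒  inside

inside=yes margin=10176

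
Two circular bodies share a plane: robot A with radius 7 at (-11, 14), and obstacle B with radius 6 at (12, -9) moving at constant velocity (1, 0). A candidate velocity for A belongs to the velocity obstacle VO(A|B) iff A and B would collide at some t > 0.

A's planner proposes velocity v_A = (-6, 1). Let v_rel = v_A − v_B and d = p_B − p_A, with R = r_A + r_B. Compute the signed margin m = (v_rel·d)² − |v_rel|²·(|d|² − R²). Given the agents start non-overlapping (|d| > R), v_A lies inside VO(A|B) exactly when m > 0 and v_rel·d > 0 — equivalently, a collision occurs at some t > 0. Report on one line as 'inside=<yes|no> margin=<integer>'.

d = (23, -23),  |d|² = 1058;  R = 7+6 = 13,  c = 1058−13² = 889
v_rel = (-7, 1),  |v_rel|² = 50;  v_rel·d = (-7)·(23) + (1)·(-23) = -184
50·t² + 368·t + 889 = 0  ⇒  m = (-184)² − 50·889 = -10594
m = -10594 < 0,  v_rel·d = -184 < 0  ⇒  outside

inside=no margin=-10594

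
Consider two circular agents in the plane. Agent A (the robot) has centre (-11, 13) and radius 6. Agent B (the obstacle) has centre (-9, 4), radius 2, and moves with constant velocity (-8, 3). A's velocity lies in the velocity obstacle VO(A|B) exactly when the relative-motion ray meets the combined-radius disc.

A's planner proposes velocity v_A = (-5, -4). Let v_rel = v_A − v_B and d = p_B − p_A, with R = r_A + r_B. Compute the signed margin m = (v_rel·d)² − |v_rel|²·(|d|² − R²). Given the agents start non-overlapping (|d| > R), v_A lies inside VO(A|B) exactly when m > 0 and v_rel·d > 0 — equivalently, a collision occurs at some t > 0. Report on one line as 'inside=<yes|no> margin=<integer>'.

d = (2, -9),  |d|² = 85;  R = 6+2 = 8,  c = 85−8² = 21
v_rel = (3, -7),  |v_rel|² = 58;  v_rel·d = (3)·(2) + (-7)·(-9) = 69
58·t² − 138·t + 21 = 0  ⇒  m = 69² − 58·21 = 3543
m = 3543 > 0,  v_rel·d = 69 > 0  ⇒  inside

inside=yes margin=3543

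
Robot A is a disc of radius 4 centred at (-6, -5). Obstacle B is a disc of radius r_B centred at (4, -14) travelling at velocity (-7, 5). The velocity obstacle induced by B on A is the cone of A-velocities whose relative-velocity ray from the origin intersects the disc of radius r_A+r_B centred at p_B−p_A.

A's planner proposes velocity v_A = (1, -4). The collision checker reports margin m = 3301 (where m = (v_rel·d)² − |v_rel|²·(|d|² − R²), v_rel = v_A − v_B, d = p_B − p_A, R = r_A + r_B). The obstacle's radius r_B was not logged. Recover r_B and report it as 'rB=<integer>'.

m = 3301
d = (10, -9);  v_rel = (8, -9),  |v_rel|² = 145
v_rel×d = (8)·(-9) − (-9)·(10) = 18
since m = R²·145 − 18²:  R² = (324 + 3301) / 145 = 25
R = √25 = 5  ⇒  r_B = 5 − 4 = 1

rB=1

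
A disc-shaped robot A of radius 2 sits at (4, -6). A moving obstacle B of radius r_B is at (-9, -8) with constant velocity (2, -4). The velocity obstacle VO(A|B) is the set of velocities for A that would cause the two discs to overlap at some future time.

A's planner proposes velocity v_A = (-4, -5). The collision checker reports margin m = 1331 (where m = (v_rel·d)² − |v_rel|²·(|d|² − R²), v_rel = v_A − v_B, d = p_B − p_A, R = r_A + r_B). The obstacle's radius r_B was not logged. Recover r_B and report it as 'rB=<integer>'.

m = 1331
d = (-13, -2);  v_rel = (-6, -1),  |v_rel|² = 37
v_rel×d = (-6)·(-2) − (-1)·(-13) = -1
since m = R²·37 − (-1)²:  R² = (1 + 1331) / 37 = 36
R = √36 = 6  ⇒  r_B = 6 − 2 = 4

rB=4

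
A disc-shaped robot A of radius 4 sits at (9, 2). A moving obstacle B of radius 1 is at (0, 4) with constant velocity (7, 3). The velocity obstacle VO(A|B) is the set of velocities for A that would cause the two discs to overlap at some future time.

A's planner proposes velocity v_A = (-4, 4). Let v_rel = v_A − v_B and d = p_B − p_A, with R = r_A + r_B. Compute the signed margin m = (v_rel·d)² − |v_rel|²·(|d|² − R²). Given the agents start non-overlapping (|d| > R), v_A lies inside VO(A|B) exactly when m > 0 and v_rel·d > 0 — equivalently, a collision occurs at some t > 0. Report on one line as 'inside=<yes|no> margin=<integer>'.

d = (-9, 2),  |d|² = 85;  R = 4+1 = 5,  c = 85−5² = 60
v_rel = (-11, 1),  |v_rel|² = 122;  v_rel·d = (-11)·(-9) + (1)·(2) = 101
122·t² − 202·t + 60 = 0  ⇒  m = 101² − 122·60 = 2881
m = 2881 > 0,  v_rel·d = 101 > 0  ⇒  inside

inside=yes margin=2881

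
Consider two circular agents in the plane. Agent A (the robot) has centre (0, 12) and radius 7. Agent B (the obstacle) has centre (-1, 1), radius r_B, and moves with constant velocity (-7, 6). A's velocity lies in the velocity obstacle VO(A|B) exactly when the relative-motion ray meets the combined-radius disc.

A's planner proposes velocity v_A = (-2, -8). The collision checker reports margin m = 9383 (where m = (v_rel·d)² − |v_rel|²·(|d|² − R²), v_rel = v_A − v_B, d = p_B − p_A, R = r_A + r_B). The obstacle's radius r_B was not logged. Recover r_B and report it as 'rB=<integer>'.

m = 9383
d = (-1, -11);  v_rel = (5, -14),  |v_rel|² = 221
v_rel×d = (5)·(-11) − (-14)·(-1) = -69
since m = R²·221 − (-69)²:  R² = (4761 + 9383) / 221 = 64
R = √64 = 8  ⇒  r_B = 8 − 7 = 1

rB=1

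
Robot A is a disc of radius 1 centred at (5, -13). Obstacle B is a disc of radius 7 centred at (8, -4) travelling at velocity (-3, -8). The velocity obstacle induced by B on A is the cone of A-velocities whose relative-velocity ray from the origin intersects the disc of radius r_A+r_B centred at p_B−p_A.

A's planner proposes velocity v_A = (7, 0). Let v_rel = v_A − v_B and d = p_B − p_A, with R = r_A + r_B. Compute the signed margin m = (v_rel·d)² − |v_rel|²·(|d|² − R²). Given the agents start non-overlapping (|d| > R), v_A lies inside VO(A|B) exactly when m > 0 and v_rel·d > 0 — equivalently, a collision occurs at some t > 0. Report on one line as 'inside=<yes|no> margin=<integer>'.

d = (3, 9),  |d|² = 90;  R = 1+7 = 8,  c = 90−8² = 26
v_rel = (10, 8),  |v_rel|² = 164;  v_rel·d = (10)·(3) + (8)·(9) = 102
164·t² − 204·t + 26 = 0  ⇒  m = 102² − 164·26 = 6140
m = 6140 > 0,  v_rel·d = 102 > 0  ⇒  inside

inside=yes margin=6140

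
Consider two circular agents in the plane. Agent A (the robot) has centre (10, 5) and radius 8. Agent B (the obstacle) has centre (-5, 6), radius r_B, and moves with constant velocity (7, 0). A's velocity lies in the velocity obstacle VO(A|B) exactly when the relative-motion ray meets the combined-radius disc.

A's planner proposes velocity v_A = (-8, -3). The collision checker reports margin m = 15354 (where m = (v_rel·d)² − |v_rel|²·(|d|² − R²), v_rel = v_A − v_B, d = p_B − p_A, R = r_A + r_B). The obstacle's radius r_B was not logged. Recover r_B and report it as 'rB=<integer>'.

m = 15354
d = (-15, 1);  v_rel = (-15, -3),  |v_rel|² = 234
v_rel×d = (-15)·(1) − (-3)·(-15) = -60
since m = R²·234 − (-60)²:  R² = (3600 + 15354) / 234 = 81
R = √81 = 9  ⇒  r_B = 9 − 8 = 1

rB=1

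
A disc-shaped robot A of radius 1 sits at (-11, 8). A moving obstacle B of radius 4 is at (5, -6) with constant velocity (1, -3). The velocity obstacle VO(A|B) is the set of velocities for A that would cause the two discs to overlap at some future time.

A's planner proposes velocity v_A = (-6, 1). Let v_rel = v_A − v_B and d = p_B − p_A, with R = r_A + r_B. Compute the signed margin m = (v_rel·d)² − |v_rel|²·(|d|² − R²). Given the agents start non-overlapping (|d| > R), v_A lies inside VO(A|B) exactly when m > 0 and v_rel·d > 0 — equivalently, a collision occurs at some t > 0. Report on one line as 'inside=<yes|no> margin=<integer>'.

d = (16, -14),  |d|² = 452;  R = 1+4 = 5,  c = 452−5² = 427
v_rel = (-7, 4),  |v_rel|² = 65;  v_rel·d = (-7)·(16) + (4)·(-14) = -168
65·t² + 336·t + 427 = 0  ⇒  m = (-168)² − 65·427 = 469
m = 469 > 0,  v_rel·d = -168 < 0  ⇒  outside

inside=no margin=469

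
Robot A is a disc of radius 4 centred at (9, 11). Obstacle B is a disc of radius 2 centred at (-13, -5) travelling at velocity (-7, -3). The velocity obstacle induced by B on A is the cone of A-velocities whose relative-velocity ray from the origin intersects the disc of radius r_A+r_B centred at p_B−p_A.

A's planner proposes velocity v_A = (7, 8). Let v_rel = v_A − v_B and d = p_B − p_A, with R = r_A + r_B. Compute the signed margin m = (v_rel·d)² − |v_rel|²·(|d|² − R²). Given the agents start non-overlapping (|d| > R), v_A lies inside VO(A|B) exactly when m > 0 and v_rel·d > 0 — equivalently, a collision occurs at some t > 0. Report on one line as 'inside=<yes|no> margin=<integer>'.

d = (-22, -16),  |d|² = 740;  R = 4+2 = 6,  c = 740−6² = 704
v_rel = (14, 11),  |v_rel|² = 317;  v_rel·d = (14)·(-22) + (11)·(-16) = -484
317·t² + 968·t + 704 = 0  ⇒  m = (-484)² − 317·704 = 11088
m = 11088 > 0,  v_rel·d = -484 < 0  ⇒  outside

inside=no margin=11088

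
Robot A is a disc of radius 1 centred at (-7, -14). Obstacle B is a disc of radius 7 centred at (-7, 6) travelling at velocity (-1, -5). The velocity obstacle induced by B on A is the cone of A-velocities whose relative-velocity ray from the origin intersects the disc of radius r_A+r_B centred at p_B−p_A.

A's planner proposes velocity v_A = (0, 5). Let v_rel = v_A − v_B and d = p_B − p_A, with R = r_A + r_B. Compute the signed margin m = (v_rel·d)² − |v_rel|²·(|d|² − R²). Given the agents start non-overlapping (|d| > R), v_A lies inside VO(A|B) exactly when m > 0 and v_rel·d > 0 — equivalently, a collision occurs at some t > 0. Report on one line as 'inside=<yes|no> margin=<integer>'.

d = (0, 20),  |d|² = 400;  R = 1+7 = 8,  c = 400−8² = 336
v_rel = (1, 10),  |v_rel|² = 101;  v_rel·d = (1)·(0) + (10)·(20) = 200
101·t² − 400·t + 336 = 0  ⇒  m = 200² − 101·336 = 6064
m = 6064 > 0,  v_rel·d = 200 > 0  ⇒  inside

inside=yes margin=6064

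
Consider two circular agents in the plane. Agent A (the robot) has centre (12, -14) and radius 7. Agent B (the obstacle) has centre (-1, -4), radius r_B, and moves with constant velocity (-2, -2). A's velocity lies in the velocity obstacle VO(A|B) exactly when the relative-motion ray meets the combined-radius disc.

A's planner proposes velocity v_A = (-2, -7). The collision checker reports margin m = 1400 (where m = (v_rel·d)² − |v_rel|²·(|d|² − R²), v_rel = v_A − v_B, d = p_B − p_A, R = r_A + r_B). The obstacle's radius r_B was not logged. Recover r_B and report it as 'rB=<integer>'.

m = 1400
d = (-13, 10);  v_rel = (0, -5),  |v_rel|² = 25
v_rel×d = (0)·(10) − (-5)·(-13) = -65
since m = R²·25 − (-65)²:  R² = (4225 + 1400) / 25 = 225
R = √225 = 15  ⇒  r_B = 15 − 7 = 8

rB=8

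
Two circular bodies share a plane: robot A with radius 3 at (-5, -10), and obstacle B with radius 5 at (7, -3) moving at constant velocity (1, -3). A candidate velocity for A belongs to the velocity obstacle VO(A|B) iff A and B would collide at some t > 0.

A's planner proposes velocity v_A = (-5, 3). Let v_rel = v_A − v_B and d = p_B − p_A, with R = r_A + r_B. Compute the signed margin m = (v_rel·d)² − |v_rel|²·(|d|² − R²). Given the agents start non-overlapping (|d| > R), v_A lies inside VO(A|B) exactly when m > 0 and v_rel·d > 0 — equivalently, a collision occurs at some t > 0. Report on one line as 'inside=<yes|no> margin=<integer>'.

d = (12, 7),  |d|² = 193;  R = 3+5 = 8,  c = 193−8² = 129
v_rel = (-6, 6),  |v_rel|² = 72;  v_rel·d = (-6)·(12) + (6)·(7) = -30
72·t² + 60·t + 129 = 0  ⇒  m = (-30)² − 72·129 = -8388
m = -8388 < 0,  v_rel·d = -30 < 0  ⇒  outside

inside=no margin=-8388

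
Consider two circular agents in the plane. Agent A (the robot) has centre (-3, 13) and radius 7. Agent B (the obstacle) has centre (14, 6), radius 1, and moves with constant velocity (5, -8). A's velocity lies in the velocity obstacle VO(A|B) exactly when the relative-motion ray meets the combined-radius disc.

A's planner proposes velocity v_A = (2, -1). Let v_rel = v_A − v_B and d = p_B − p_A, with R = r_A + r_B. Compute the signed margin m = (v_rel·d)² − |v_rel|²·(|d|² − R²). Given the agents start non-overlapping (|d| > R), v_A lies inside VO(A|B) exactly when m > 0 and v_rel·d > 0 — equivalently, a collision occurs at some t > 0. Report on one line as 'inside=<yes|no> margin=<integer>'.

d = (17, -7),  |d|² = 338;  R = 7+1 = 8,  c = 338−8² = 274
v_rel = (-3, 7),  |v_rel|² = 58;  v_rel·d = (-3)·(17) + (7)·(-7) = -100
58·t² + 200·t + 274 = 0  ⇒  m = (-100)² − 58·274 = -5892
m = -5892 < 0,  v_rel·d = -100 < 0  ⇒  outside

inside=no margin=-5892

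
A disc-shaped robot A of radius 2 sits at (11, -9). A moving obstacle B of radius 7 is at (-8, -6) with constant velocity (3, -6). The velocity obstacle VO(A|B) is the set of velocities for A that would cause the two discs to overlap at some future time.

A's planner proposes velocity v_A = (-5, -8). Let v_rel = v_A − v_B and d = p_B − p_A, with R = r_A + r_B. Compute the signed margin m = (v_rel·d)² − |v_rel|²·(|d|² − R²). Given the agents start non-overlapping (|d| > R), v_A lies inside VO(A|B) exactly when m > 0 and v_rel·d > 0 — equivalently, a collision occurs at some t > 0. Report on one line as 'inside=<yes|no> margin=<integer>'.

d = (-19, 3),  |d|² = 370;  R = 2+7 = 9,  c = 370−9² = 289
v_rel = (-8, -2),  |v_rel|² = 68;  v_rel·d = (-8)·(-19) + (-2)·(3) = 146
68·t² − 292·t + 289 = 0  ⇒  m = 146² − 68·289 = 1664
m = 1664 > 0,  v_rel·d = 146 > 0  ⇒  inside

inside=yes margin=1664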